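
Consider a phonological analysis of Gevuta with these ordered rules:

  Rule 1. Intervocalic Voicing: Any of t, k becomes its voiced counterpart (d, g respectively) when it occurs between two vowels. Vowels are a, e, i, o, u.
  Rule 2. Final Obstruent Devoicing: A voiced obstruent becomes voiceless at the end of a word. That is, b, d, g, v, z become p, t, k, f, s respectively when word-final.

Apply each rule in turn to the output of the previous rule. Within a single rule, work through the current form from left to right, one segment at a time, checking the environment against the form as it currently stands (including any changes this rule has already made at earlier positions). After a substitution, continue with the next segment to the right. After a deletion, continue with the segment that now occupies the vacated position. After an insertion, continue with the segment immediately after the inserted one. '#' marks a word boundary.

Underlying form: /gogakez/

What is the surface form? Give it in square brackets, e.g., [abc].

[gogages]

Rule 1 Intervocalic Voicing: [gogakez] → [gogagez]
Rule 2 Final Obstruent Devoicing: [gogagez] → [gogages]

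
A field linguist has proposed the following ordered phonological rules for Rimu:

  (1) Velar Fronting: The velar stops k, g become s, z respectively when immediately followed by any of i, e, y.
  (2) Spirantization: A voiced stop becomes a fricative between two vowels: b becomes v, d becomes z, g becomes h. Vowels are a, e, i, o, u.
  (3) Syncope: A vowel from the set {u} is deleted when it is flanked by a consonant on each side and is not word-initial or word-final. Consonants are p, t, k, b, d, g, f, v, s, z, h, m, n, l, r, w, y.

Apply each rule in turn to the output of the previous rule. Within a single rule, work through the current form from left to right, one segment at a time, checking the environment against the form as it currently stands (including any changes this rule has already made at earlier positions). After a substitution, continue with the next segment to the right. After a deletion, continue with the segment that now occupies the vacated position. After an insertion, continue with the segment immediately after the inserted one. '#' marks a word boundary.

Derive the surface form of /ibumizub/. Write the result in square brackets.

(1) Velar Fronting: no change — [ibumizub]
(2) Spirantization: [ibumizub] → [ivumizub]
(3) Syncope: [ivumizub] → [ivmizb]

[ivmizb]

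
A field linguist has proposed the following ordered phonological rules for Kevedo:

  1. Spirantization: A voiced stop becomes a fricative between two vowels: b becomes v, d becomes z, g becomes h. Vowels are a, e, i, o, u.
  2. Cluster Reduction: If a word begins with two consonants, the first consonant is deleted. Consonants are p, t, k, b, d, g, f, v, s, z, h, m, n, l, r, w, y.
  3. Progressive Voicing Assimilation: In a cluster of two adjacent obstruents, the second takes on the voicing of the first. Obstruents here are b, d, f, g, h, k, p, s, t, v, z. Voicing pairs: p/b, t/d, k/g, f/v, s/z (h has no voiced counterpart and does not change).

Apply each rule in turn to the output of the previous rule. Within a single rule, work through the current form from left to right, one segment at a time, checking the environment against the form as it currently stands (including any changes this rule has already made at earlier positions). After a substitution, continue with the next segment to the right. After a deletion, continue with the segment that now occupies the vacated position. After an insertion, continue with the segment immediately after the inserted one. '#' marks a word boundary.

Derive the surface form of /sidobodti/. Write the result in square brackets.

[sizovoddi]

1 Spirantization: [sidobodti] → [sizovodti]
2 Cluster Reduction: no change — [sizovodti]
3 Progressive Voicing Assimilation: [sizovodti] → [sizovoddi]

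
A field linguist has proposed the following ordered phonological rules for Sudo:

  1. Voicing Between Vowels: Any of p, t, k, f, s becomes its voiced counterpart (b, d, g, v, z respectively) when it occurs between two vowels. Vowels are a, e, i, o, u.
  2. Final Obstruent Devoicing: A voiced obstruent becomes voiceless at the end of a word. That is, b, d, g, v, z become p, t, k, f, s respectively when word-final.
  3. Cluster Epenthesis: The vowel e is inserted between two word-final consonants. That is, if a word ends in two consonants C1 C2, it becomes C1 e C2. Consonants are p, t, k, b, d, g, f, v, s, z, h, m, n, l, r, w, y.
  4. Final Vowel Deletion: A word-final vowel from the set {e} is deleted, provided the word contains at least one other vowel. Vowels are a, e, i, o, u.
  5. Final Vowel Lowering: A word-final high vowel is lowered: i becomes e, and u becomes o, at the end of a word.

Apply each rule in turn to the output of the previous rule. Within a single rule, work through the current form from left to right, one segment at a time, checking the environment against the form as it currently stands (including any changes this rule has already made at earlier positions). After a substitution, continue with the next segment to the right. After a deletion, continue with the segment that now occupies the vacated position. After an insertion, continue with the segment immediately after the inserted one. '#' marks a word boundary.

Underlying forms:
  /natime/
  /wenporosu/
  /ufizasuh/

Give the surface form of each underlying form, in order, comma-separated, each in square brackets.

/natime/:
  1 Voicing Between Vowels: [natime] → [nadime]
  2 Final Obstruent Devoicing: no change — [nadime]
  3 Cluster Epenthesis: no change — [nadime]
  4 Final Vowel Deletion: [nadime] → [nadim]
  5 Final Vowel Lowering: no change — [nadim]
/wenporosu/:
  1 Voicing Between Vowels: [wenporosu] → [wenporozu]
  2 Final Obstruent Devoicing: no change — [wenporozu]
  3 Cluster Epenthesis: no change — [wenporozu]
  4 Final Vowel Deletion: no change — [wenporozu]
  5 Final Vowel Lowering: [wenporozu] → [wenporozo]
/ufizasuh/:
  1 Voicing Between Vowels: [ufizasuh] → [uvizazuh]
  2 Final Obstruent Devoicing: no change — [uvizazuh]
  3 Cluster Epenthesis: no change — [uvizazuh]
  4 Final Vowel Deletion: no change — [uvizazuh]
  5 Final Vowel Lowering: no change — [uvizazuh]

[nadim], [wenporozo], [uvizazuh]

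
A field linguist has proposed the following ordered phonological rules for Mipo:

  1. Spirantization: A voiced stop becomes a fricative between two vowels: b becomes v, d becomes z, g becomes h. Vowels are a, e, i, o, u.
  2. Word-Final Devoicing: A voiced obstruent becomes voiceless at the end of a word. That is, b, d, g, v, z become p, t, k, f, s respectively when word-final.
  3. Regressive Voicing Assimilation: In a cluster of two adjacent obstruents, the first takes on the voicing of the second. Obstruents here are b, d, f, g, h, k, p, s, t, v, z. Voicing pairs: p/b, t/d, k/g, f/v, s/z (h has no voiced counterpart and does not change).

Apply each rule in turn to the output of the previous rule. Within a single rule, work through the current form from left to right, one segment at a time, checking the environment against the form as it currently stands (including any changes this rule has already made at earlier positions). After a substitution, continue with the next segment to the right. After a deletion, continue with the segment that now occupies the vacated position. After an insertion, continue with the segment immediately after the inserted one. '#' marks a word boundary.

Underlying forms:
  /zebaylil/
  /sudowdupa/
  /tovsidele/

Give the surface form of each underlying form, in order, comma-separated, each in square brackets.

/zebaylil/:
  1 Spirantization: [zebaylil] → [zevaylil]
  2 Word-Final Devoicing: no change — [zevaylil]
  3 Regressive Voicing Assimilation: no change — [zevaylil]
/sudowdupa/:
  1 Spirantization: [sudowdupa] → [suzowdupa]
  2 Word-Final Devoicing: no change — [suzowdupa]
  3 Regressive Voicing Assimilation: no change — [suzowdupa]
/tovsidele/:
  1 Spirantization: [tovsidele] → [tovsizele]
  2 Word-Final Devoicing: no change — [tovsizele]
  3 Regressive Voicing Assimilation: [tovsizele] → [tofsizele]

[zevaylil], [suzowdupa], [tofsizele]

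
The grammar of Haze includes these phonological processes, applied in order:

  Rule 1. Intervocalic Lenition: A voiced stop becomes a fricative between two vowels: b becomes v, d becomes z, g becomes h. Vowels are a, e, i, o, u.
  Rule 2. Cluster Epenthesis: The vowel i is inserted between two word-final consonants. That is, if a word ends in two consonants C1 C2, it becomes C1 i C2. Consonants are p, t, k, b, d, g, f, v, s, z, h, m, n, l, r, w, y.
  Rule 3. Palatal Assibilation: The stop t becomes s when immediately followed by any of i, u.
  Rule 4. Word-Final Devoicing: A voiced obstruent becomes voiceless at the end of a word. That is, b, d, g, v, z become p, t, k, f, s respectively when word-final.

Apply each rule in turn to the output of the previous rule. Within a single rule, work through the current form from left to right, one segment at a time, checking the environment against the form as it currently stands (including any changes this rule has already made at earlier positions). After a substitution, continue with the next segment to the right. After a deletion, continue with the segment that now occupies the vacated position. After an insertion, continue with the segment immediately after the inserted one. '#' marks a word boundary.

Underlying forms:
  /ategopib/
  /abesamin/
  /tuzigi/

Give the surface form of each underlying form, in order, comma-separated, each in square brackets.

[atehopip], [avesamin], [suzihi]

/ategopib/:
  Rule 1 Intervocalic Lenition: [ategopib] → [atehopib]
  Rule 2 Cluster Epenthesis: no change — [atehopib]
  Rule 3 Palatal Assibilation: no change — [atehopib]
  Rule 4 Word-Final Devoicing: [atehopib] → [atehopip]
/abesamin/:
  Rule 1 Intervocalic Lenition: [abesamin] → [avesamin]
  Rule 2 Cluster Epenthesis: no change — [avesamin]
  Rule 3 Palatal Assibilation: no change — [avesamin]
  Rule 4 Word-Final Devoicing: no change — [avesamin]
/tuzigi/:
  Rule 1 Intervocalic Lenition: [tuzigi] → [tuzihi]
  Rule 2 Cluster Epenthesis: no change — [tuzihi]
  Rule 3 Palatal Assibilation: [tuzihi] → [suzihi]
  Rule 4 Word-Final Devoicing: no change — [suzihi]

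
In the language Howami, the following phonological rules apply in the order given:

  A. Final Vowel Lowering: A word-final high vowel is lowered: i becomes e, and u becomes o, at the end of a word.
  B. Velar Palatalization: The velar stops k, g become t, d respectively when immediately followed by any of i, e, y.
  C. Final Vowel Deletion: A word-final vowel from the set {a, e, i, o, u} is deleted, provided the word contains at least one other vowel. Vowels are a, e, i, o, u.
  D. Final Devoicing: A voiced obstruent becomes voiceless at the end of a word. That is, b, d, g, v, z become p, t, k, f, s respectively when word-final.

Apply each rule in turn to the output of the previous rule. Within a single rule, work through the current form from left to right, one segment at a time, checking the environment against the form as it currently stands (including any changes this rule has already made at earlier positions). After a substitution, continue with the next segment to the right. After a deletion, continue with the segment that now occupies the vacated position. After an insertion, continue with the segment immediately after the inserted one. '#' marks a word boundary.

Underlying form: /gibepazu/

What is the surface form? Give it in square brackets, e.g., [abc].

[dibepas]

A Final Vowel Lowering: [gibepazu] → [gibepazo]
B Velar Palatalization: [gibepazo] → [dibepazo]
C Final Vowel Deletion: [dibepazo] → [dibepaz]
D Final Devoicing: [dibepaz] → [dibepas]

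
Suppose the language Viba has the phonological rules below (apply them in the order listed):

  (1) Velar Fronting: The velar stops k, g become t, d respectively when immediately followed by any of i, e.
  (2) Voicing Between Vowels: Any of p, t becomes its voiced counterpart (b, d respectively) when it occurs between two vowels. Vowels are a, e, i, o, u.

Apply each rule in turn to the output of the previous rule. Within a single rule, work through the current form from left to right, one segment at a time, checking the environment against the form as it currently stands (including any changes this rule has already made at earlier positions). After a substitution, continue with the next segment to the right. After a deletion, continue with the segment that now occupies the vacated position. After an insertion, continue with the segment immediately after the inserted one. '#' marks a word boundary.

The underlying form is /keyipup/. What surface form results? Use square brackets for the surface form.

(1) Velar Fronting: [keyipup] → [teyipup]
(2) Voicing Between Vowels: [teyipup] → [teyibup]

[teyibup]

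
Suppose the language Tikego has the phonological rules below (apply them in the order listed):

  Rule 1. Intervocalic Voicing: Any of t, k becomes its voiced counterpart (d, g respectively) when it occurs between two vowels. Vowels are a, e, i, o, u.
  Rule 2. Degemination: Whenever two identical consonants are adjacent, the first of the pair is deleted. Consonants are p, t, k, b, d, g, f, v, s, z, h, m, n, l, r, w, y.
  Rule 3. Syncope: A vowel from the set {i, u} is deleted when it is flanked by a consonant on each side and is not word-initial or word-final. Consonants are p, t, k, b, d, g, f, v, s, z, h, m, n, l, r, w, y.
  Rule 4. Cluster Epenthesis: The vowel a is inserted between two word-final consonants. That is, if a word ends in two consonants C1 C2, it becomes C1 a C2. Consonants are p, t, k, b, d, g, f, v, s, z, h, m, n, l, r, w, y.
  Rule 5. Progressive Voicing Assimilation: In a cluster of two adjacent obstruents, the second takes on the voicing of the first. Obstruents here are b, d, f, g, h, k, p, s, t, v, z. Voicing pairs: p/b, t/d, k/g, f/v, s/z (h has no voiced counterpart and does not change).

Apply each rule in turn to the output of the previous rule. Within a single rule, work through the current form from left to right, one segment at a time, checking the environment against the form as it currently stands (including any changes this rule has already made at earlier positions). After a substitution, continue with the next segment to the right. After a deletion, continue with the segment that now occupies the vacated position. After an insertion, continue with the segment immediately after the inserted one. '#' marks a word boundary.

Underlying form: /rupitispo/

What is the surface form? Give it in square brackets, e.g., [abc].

[rptspo]

Rule 1 Intervocalic Voicing: [rupitispo] → [rupidispo]
Rule 2 Degemination: no change — [rupidispo]
Rule 3 Syncope: [rupidispo] → [rpdspo]
Rule 4 Cluster Epenthesis: no change — [rpdspo]
Rule 5 Progressive Voicing Assimilation: [rpdspo] → [rptspo]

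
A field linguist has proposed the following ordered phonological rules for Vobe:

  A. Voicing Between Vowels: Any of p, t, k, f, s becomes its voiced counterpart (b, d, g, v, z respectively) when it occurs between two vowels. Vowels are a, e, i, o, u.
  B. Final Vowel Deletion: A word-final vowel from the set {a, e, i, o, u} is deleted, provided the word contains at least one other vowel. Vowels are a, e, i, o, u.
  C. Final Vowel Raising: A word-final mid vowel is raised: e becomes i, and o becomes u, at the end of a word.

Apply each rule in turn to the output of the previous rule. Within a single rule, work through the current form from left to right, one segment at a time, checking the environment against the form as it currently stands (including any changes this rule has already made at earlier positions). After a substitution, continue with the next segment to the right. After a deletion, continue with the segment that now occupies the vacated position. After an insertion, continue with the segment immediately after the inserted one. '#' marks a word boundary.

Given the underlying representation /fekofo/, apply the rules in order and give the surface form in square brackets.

A Voicing Between Vowels: [fekofo] → [fegovo]
B Final Vowel Deletion: [fegovo] → [fegov]
C Final Vowel Raising: no change — [fegov]

[fegov]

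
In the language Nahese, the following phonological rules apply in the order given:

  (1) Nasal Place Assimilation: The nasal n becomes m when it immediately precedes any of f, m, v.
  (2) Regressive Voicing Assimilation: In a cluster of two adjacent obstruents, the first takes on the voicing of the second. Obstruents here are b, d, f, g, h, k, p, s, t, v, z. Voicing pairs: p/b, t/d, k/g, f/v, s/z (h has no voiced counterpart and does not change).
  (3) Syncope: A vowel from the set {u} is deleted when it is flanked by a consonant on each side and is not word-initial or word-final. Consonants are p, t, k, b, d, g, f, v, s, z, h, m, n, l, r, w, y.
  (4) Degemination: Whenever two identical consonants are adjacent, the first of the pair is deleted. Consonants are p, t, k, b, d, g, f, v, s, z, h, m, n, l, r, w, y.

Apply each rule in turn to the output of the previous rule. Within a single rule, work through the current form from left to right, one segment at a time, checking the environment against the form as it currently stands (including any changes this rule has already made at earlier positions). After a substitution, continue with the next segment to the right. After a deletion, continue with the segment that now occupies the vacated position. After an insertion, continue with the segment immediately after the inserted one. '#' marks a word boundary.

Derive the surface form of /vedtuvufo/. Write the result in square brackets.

[vetvfo]

(1) Nasal Place Assimilation: no change — [vedtuvufo]
(2) Regressive Voicing Assimilation: [vedtuvufo] → [vettuvufo]
(3) Syncope: [vettuvufo] → [vettvfo]
(4) Degemination: [vettvfo] → [vetvfo]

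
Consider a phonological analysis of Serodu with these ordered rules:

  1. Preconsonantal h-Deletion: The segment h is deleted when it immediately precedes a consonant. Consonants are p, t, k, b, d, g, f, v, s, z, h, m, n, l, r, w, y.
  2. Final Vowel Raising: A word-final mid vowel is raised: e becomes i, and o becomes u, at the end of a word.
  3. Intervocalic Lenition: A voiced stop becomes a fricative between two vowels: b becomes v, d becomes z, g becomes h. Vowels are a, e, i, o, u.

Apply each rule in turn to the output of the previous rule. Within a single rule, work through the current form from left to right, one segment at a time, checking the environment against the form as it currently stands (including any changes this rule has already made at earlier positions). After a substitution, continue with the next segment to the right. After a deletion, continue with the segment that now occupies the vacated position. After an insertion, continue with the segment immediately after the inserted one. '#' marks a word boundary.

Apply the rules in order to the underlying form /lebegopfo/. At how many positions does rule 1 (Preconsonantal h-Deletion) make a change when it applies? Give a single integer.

0

1 Preconsonantal h-Deletion: no change — [lebegopfo]
2 Final Vowel Raising: [lebegopfo] → [lebegopfu]
3 Intervocalic Lenition: [lebegopfu] → [levehopfu]
Rule 1 changed 0 position(s).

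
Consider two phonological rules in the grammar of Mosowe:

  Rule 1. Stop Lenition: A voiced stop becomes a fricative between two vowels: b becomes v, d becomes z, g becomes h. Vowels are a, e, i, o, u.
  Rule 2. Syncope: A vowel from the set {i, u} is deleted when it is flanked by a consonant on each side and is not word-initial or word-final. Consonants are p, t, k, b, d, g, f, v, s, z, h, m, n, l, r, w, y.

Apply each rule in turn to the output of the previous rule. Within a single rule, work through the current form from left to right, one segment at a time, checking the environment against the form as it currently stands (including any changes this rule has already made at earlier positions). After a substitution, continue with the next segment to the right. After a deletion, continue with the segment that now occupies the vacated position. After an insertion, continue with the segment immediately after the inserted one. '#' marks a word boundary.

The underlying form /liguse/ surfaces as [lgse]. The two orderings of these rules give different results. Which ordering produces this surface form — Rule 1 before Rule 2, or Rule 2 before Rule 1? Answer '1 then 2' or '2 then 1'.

Order 1 then 2:
  1 Stop Lenition: [liguse] → [lihuse]
  2 Syncope: [lihuse] → [lhse]
  result: [lhse]
Order 2 then 1:
  2 Syncope: [liguse] → [lgse]
  1 Stop Lenition: no change — [lgse]
  result: [lgse]

2 then 1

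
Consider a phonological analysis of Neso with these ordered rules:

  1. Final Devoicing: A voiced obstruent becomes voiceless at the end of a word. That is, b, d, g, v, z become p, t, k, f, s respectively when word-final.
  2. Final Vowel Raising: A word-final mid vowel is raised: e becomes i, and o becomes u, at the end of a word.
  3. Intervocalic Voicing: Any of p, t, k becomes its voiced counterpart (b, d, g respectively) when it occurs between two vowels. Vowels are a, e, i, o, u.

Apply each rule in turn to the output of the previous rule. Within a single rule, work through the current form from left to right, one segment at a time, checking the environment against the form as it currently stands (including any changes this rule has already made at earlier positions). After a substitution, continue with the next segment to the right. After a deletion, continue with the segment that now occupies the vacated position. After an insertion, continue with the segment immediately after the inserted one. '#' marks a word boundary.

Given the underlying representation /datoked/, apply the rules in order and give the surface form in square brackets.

[dadoget]

1 Final Devoicing: [datoked] → [datoket]
2 Final Vowel Raising: no change — [datoket]
3 Intervocalic Voicing: [datoket] → [dadoget]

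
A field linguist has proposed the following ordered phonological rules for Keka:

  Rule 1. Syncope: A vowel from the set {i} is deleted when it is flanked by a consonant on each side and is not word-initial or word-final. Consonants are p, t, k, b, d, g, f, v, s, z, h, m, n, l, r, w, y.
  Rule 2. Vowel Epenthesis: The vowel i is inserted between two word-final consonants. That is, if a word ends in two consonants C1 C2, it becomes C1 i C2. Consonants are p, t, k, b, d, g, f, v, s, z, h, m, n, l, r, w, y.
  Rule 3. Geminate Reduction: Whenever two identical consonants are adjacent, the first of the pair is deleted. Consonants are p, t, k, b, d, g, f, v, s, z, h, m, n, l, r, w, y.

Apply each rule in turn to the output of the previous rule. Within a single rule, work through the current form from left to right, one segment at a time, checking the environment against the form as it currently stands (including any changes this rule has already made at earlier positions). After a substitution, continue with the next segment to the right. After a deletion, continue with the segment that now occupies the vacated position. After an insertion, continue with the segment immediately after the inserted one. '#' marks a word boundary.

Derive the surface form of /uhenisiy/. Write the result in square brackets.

Rule 1 Syncope: [uhenisiy] → [uhensy]
Rule 2 Vowel Epenthesis: [uhensy] → [uhensiy]
Rule 3 Geminate Reduction: no change — [uhensiy]

[uhensiy]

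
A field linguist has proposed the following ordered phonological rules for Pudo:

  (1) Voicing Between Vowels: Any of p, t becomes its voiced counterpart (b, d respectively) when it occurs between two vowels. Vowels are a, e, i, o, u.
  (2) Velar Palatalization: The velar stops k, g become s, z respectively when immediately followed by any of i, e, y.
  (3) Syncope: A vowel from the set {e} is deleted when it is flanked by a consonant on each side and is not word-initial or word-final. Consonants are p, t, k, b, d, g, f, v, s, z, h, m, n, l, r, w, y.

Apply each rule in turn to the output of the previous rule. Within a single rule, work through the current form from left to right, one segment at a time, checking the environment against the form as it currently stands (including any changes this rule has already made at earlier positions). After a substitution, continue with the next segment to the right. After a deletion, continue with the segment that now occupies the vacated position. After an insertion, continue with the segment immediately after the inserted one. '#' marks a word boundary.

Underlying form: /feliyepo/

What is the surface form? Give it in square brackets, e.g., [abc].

[fliybo]

(1) Voicing Between Vowels: [feliyepo] → [feliyebo]
(2) Velar Palatalization: no change — [feliyebo]
(3) Syncope: [feliyebo] → [fliybo]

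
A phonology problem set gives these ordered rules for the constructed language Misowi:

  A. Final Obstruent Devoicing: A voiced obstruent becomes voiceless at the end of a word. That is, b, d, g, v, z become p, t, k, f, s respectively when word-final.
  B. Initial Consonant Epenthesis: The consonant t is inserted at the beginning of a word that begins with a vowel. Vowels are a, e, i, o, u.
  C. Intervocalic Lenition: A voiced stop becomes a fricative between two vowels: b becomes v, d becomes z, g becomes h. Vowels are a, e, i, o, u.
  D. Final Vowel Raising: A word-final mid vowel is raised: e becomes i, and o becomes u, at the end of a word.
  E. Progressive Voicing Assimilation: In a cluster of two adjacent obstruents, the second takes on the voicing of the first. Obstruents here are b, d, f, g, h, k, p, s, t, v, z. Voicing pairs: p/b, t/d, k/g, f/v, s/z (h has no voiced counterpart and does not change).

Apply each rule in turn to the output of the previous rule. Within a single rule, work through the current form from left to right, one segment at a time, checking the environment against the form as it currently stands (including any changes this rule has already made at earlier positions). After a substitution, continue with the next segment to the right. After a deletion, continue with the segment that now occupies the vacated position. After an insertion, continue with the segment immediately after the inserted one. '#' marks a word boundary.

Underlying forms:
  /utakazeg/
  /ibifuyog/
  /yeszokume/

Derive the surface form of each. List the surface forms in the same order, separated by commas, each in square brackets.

/utakazeg/:
  A Final Obstruent Devoicing: [utakazeg] → [utakazek]
  B Initial Consonant Epenthesis: [utakazek] → [tutakazek]
  C Intervocalic Lenition: no change — [tutakazek]
  D Final Vowel Raising: no change — [tutakazek]
  E Progressive Voicing Assimilation: no change — [tutakazek]
/ibifuyog/:
  A Final Obstruent Devoicing: [ibifuyog] → [ibifuyok]
  B Initial Consonant Epenthesis: [ibifuyok] → [tibifuyok]
  C Intervocalic Lenition: [tibifuyok] → [tivifuyok]
  D Final Vowel Raising: no change — [tivifuyok]
  E Progressive Voicing Assimilation: no change — [tivifuyok]
/yeszokume/:
  A Final Obstruent Devoicing: no change — [yeszokume]
  B Initial Consonant Epenthesis: no change — [yeszokume]
  C Intervocalic Lenition: no change — [yeszokume]
  D Final Vowel Raising: [yeszokume] → [yeszokumi]
  E Progressive Voicing Assimilation: [yeszokumi] → [yessokumi]

[tutakazek], [tivifuyok], [yessokumi]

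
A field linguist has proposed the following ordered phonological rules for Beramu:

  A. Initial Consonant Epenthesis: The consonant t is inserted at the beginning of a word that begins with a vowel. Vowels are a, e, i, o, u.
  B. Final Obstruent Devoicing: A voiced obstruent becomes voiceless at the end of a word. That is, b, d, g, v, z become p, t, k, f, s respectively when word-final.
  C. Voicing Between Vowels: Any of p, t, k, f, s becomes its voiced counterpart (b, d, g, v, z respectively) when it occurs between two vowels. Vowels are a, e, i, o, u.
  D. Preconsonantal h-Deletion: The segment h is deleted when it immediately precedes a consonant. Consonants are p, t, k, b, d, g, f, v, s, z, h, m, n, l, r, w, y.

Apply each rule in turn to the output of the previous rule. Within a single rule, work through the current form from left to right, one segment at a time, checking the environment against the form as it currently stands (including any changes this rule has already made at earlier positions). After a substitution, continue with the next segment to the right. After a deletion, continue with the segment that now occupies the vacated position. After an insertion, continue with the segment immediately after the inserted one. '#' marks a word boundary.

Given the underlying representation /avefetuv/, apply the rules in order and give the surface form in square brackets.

[taveveduf]

A Initial Consonant Epenthesis: [avefetuv] → [tavefetuv]
B Final Obstruent Devoicing: [tavefetuv] → [tavefetuf]
C Voicing Between Vowels: [tavefetuf] → [taveveduf]
D Preconsonantal h-Deletion: no change — [taveveduf]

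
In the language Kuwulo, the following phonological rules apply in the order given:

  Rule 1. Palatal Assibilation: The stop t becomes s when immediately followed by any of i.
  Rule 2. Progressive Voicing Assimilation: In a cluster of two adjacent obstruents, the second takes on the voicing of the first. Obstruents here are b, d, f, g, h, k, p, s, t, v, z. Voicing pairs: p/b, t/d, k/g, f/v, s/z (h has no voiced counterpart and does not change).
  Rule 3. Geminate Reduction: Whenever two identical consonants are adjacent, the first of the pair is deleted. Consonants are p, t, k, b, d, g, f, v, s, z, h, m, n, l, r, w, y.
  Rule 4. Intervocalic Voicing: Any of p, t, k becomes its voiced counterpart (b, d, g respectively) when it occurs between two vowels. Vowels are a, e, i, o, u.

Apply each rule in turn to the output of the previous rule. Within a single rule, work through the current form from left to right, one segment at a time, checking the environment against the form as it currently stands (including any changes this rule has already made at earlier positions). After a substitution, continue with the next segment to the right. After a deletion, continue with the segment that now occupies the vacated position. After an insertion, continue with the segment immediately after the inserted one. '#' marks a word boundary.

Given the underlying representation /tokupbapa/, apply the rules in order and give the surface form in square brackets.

Rule 1 Palatal Assibilation: no change — [tokupbapa]
Rule 2 Progressive Voicing Assimilation: [tokupbapa] → [tokuppapa]
Rule 3 Geminate Reduction: [tokuppapa] → [tokupapa]
Rule 4 Intervocalic Voicing: [tokupapa] → [togubaba]

[togubaba]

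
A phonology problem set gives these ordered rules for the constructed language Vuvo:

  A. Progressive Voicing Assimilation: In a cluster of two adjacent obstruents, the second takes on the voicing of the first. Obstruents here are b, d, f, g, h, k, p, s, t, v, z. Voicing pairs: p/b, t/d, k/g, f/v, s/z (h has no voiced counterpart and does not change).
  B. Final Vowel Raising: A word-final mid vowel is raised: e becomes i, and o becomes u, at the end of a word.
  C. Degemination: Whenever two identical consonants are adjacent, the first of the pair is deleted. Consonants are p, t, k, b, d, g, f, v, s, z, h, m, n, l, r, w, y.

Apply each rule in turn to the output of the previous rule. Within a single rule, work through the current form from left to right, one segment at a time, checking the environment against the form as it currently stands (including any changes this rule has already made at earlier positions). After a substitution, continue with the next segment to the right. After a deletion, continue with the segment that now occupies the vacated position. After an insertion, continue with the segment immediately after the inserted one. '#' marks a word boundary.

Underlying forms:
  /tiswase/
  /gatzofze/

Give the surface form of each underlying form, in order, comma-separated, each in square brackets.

[tiswasi], [gatsofsi]

/tiswase/:
  A Progressive Voicing Assimilation: no change — [tiswase]
  B Final Vowel Raising: [tiswase] → [tiswasi]
  C Degemination: no change — [tiswasi]
/gatzofze/:
  A Progressive Voicing Assimilation: [gatzofze] → [gatsofse]
  B Final Vowel Raising: [gatsofse] → [gatsofsi]
  C Degemination: no change — [gatsofsi]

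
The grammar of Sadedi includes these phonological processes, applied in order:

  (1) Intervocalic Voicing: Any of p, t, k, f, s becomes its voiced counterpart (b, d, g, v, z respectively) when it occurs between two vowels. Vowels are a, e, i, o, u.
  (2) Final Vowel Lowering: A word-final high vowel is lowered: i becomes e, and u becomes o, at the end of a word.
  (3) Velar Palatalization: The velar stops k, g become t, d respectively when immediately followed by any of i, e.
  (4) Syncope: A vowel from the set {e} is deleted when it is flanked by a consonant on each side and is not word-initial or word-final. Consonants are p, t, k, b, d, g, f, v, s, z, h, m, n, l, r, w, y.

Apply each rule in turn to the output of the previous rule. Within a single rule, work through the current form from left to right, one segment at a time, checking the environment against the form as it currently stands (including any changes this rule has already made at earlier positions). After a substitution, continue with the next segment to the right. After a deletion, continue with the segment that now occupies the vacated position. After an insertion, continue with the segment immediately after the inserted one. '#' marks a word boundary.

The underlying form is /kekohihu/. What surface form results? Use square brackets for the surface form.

[tgohiho]

(1) Intervocalic Voicing: [kekohihu] → [kegohihu]
(2) Final Vowel Lowering: [kegohihu] → [kegohiho]
(3) Velar Palatalization: [kegohiho] → [tegohiho]
(4) Syncope: [tegohiho] → [tgohiho]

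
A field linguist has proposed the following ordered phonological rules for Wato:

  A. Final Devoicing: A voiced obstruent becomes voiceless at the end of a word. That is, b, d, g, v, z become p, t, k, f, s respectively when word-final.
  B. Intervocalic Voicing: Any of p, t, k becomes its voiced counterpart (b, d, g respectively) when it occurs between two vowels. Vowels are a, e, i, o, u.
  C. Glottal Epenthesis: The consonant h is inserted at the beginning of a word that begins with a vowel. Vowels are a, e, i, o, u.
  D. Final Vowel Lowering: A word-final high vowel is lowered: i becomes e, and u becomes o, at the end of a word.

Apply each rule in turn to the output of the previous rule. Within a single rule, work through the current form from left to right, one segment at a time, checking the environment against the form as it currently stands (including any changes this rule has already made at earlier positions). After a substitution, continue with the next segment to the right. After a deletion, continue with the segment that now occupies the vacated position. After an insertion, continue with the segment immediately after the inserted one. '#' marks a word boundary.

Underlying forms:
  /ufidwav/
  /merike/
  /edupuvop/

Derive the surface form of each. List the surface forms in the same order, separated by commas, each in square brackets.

/ufidwav/:
  A Final Devoicing: [ufidwav] → [ufidwaf]
  B Intervocalic Voicing: no change — [ufidwaf]
  C Glottal Epenthesis: [ufidwaf] → [hufidwaf]
  D Final Vowel Lowering: no change — [hufidwaf]
/merike/:
  A Final Devoicing: no change — [merike]
  B Intervocalic Voicing: [merike] → [merige]
  C Glottal Epenthesis: no change — [merige]
  D Final Vowel Lowering: no change — [merige]
/edupuvop/:
  A Final Devoicing: no change — [edupuvop]
  B Intervocalic Voicing: [edupuvop] → [edubuvop]
  C Glottal Epenthesis: [edubuvop] → [hedubuvop]
  D Final Vowel Lowering: no change — [hedubuvop]

[hufidwaf], [merige], [hedubuvop]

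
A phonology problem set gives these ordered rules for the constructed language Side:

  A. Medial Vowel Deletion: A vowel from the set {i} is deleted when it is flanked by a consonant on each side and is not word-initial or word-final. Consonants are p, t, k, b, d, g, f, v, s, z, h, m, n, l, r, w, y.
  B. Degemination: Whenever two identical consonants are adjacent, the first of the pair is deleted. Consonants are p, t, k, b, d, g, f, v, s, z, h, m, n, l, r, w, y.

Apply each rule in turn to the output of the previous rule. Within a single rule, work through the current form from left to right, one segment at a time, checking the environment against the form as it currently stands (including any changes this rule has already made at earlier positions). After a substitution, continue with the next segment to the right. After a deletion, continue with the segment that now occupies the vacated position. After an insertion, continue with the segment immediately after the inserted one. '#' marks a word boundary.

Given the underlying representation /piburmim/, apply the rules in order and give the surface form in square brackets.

[pburm]

A Medial Vowel Deletion: [piburmim] → [pburmm]
B Degemination: [pburmm] → [pburm]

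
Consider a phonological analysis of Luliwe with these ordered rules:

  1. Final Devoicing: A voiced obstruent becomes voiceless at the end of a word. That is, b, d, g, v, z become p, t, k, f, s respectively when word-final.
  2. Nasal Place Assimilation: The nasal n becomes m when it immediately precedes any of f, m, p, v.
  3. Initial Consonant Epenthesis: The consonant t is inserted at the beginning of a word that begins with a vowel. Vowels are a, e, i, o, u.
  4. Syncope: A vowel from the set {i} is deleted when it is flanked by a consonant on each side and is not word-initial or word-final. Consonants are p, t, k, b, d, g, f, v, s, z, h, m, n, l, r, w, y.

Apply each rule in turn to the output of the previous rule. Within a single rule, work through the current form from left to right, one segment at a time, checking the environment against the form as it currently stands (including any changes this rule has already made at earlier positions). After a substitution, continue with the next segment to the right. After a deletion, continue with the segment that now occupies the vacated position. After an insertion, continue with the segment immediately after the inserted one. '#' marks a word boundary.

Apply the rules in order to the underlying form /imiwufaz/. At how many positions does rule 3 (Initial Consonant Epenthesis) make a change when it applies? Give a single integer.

1

1 Final Devoicing: [imiwufaz] → [imiwufas]
2 Nasal Place Assimilation: no change — [imiwufas]
3 Initial Consonant Epenthesis: [imiwufas] → [timiwufas]
4 Syncope: [timiwufas] → [tmwufas]
Rule 3 changed 1 position(s).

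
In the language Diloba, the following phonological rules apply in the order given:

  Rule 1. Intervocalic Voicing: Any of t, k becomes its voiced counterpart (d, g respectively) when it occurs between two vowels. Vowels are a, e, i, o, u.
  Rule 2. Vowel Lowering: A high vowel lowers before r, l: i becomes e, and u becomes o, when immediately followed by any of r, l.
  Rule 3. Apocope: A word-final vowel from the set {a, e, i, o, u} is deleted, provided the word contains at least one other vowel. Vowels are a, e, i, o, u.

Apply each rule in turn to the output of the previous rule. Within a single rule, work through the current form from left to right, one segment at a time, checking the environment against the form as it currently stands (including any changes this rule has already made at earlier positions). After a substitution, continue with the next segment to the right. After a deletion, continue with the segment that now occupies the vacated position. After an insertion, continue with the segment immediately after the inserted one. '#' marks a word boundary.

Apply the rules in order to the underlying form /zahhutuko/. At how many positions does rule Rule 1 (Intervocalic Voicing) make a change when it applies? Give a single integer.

2

Rule 1 Intervocalic Voicing: [zahhutuko] → [zahhudugo]
Rule 2 Vowel Lowering: no change — [zahhudugo]
Rule 3 Apocope: [zahhudugo] → [zahhudug]
Rule Rule 1 changed 2 position(s).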